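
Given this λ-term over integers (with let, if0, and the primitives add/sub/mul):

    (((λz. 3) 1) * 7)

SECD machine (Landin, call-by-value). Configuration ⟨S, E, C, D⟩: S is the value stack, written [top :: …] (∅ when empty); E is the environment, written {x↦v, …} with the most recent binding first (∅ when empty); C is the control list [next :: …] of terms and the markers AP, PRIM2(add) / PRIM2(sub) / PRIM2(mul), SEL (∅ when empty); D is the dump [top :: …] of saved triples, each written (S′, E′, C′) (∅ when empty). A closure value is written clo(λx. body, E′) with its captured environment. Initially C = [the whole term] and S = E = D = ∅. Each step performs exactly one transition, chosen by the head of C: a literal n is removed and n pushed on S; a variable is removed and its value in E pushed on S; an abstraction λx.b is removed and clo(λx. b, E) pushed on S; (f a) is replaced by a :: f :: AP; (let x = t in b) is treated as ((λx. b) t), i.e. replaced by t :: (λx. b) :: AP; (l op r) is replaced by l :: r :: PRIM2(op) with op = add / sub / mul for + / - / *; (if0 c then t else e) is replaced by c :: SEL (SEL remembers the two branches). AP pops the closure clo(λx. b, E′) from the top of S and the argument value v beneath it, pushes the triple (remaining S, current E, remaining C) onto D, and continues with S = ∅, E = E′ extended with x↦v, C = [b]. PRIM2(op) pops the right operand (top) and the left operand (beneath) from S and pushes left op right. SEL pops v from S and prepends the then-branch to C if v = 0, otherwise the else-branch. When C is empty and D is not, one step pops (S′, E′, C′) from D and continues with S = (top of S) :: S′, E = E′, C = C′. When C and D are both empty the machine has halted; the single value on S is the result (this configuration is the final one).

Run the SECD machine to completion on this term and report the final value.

Answer: 21

Execution trace:
[0] <S=∅, E=∅, C=[(((λz. 3) 1) * 7)], D=∅>
[1] <S=∅, E=∅, C=[((λz. 3) 1) :: 7 :: PRIM2(mul)], D=∅>
[2] <S=∅, E=∅, C=[1 :: (λz. 3) :: AP :: 7 :: PRIM2(mul)], D=∅>
[3] <S=[1], E=∅, C=[(λz. 3) :: AP :: 7 :: PRIM2(mul)], D=∅>
[4] <S=[clo(λz. 3, ∅) :: 1], E=∅, C=[AP :: 7 :: PRIM2(mul)], D=∅>
[5] <S=∅, E={z↦1}, C=[3], D=[(∅, ∅, [7 :: PRIM2(mul)])]>
[6] <S=[3], E={z↦1}, C=∅, D=[(∅, ∅, [7 :: PRIM2(mul)])]>
[7] <S=[3], E=∅, C=[7 :: PRIM2(mul)], D=∅>
[8] <S=[7 :: 3], E=∅, C=[PRIM2(mul)], D=∅>
[9] <S=[21], E=∅, C=∅, D=∅>
→ final value 21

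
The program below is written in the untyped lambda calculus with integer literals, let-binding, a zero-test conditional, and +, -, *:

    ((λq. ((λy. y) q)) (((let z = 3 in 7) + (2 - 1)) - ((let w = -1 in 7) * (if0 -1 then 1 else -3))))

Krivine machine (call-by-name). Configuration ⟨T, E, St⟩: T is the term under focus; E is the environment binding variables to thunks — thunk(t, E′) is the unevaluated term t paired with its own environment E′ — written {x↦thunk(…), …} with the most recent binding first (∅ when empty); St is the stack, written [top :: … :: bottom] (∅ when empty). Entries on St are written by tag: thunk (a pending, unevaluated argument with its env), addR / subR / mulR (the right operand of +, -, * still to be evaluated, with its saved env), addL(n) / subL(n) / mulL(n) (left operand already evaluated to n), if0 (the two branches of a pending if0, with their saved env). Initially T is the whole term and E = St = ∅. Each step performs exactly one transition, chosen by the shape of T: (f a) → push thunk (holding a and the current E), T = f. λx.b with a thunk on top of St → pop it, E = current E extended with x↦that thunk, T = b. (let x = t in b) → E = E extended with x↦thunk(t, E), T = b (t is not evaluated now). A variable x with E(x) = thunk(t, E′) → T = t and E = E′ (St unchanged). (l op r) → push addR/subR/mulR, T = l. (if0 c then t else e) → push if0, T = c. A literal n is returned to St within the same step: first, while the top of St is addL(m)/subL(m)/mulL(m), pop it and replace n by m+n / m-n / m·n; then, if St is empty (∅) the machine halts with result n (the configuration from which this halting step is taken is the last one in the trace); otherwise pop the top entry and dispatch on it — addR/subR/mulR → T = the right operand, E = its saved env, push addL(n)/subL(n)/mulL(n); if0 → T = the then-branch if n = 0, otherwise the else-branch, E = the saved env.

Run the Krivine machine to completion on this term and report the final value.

Answer: 29

Machine steps:
0. <T=((λq. ((λy. y) q)) (((let z = 3 in 7) + (2 - 1)) - ((let w = -1 in 7) * (if0 -1 then 1 else -3)))), E=∅, St=∅>
1. <T=(λq. ((λy. y) q)), E=∅, St=[thunk]>
2. <T=((λy. y) q), E={q↦thunk((((let z = 3 in 7) + (2 - 1)) - ((let w = -1 in 7) * (if0 -1 then 1 else -3))), ∅)}, St=∅>
3. <T=(λy. y), E={q↦thunk((((let z = 3 in 7) + (2 - 1)) - ((let w = -1 in 7) * (if0 -1 then 1 else -3))), ∅)}, St=[thunk]>
4. <T=y, E={y↦thunk(q, {q↦thunk((((let z = 3 in 7) + (2 - 1)) - ((let w = -1 in 7) * (if0 -1 then 1 else -3))), ∅)}), q↦thunk((((let z = 3 in 7) + (2 - 1)) - ((let w = -1 in 7) * (if0 -1 then 1 else -3))), ∅)}, St=∅>
5. <T=q, E={q↦thunk((((let z = 3 in 7) + (2 - 1)) - ((let w = -1 in 7) * (if0 -1 then 1 else -3))), ∅)}, St=∅>
6. <T=(((let z = 3 in 7) + (2 - 1)) - ((let w = -1 in 7) * (if0 -1 then 1 else -3))), E=∅, St=∅>
7. <T=((let z = 3 in 7) + (2 - 1)), E=∅, St=[subR]>
8. <T=(let z = 3 in 7), E=∅, St=[addR :: subR]>
9. <T=7, E={z↦thunk(3, ∅)}, St=[addR :: subR]>
10. <T=(2 - 1), E=∅, St=[addL(7) :: subR]>
11. <T=2, E=∅, St=[subR :: addL(7) :: subR]>
12. <T=1, E=∅, St=[subL(2) :: addL(7) :: subR]>
13. <T=((let w = -1 in 7) * (if0 -1 then 1 else -3)), E=∅, St=[subL(8)]>
14. <T=(let w = -1 in 7), E=∅, St=[mulR :: subL(8)]>
15. <T=7, E={w↦thunk(-1, ∅)}, St=[mulR :: subL(8)]>
16. <T=(if0 -1 then 1 else -3), E=∅, St=[mulL(7) :: subL(8)]>
17. <T=-1, E=∅, St=[if0 :: mulL(7) :: subL(8)]>
18. <T=-3, E=∅, St=[mulL(7) :: subL(8)]>
→ final value 29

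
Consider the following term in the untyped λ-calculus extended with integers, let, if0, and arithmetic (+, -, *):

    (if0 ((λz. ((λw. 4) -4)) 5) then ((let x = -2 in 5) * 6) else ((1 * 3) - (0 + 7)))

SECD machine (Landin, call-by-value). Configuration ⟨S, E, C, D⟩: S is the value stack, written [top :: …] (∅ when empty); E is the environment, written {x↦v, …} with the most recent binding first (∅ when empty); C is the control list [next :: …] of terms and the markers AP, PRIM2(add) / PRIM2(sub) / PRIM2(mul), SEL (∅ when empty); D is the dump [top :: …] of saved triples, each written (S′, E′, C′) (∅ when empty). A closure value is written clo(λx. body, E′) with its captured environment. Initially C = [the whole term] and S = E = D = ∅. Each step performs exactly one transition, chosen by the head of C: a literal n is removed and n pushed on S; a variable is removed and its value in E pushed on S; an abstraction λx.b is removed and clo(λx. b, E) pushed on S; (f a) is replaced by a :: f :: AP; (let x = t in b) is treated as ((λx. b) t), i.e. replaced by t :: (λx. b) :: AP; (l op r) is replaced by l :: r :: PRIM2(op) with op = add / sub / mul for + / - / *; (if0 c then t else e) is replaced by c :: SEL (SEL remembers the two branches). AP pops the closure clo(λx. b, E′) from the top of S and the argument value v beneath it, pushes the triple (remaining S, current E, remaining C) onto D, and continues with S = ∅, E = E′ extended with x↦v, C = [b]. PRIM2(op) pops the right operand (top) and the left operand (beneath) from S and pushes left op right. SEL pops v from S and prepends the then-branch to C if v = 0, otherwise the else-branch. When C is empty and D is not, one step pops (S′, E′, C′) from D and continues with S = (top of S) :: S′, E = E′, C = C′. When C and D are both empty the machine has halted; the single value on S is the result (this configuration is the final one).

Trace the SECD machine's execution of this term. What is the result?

step 0: <S=∅, E=∅, C=[(if0 ((λz. ((λw. 4) -4)) 5) then ((let x = -2 in 5) * 6) else ((1 * 3) - (0 + 7)))], D=∅>
step 1: <S=∅, E=∅, C=[((λz. ((λw. 4) -4)) 5) :: SEL], D=∅>
step 2: <S=∅, E=∅, C=[5 :: (λz. ((λw. 4) -4)) :: AP :: SEL], D=∅>
step 3: <S=[5], E=∅, C=[(λz. ((λw. 4) -4)) :: AP :: SEL], D=∅>
step 4: <S=[clo(λz. ((λw. 4) -4), ∅) :: 5], E=∅, C=[AP :: SEL], D=∅>
step 5: <S=∅, E={z↦5}, C=[((λw. 4) -4)], D=[(∅, ∅, [SEL])]>
step 6: <S=∅, E={z↦5}, C=[-4 :: (λw. 4) :: AP], D=[(∅, ∅, [SEL])]>
step 7: <S=[-4], E={z↦5}, C=[(λw. 4) :: AP], D=[(∅, ∅, [SEL])]>
step 8: <S=[clo(λw. 4, {z↦5}) :: -4], E={z↦5}, C=[AP], D=[(∅, ∅, [SEL])]>
step 9: <S=∅, E={w↦-4, z↦5}, C=[4], D=[(∅, {z↦5}, ∅) :: (∅, ∅, [SEL])]>
step 10: <S=[4], E={w↦-4, z↦5}, C=∅, D=[(∅, {z↦5}, ∅) :: (∅, ∅, [SEL])]>
step 11: <S=[4], E={z↦5}, C=∅, D=[(∅, ∅, [SEL])]>
step 12: <S=[4], E=∅, C=[SEL], D=∅>
step 13: <S=∅, E=∅, C=[((1 * 3) - (0 + 7))], D=∅>
step 14: <S=∅, E=∅, C=[(1 * 3) :: (0 + 7) :: PRIM2(sub)], D=∅>
step 15: <S=∅, E=∅, C=[1 :: 3 :: PRIM2(mul) :: (0 + 7) :: PRIM2(sub)], D=∅>
step 16: <S=[1], E=∅, C=[3 :: PRIM2(mul) :: (0 + 7) :: PRIM2(sub)], D=∅>
step 17: <S=[3 :: 1], E=∅, C=[PRIM2(mul) :: (0 + 7) :: PRIM2(sub)], D=∅>
step 18: <S=[3], E=∅, C=[(0 + 7) :: PRIM2(sub)], D=∅>
step 19: <S=[3], E=∅, C=[0 :: 7 :: PRIM2(add) :: PRIM2(sub)], D=∅>
step 20: <S=[0 :: 3], E=∅, C=[7 :: PRIM2(add) :: PRIM2(sub)], D=∅>
step 21: <S=[7 :: 0 :: 3], E=∅, C=[PRIM2(add) :: PRIM2(sub)], D=∅>
step 22: <S=[7 :: 3], E=∅, C=[PRIM2(sub)], D=∅>
step 23: <S=[-4], E=∅, C=∅, D=∅>
→ final value -4

Answer: -4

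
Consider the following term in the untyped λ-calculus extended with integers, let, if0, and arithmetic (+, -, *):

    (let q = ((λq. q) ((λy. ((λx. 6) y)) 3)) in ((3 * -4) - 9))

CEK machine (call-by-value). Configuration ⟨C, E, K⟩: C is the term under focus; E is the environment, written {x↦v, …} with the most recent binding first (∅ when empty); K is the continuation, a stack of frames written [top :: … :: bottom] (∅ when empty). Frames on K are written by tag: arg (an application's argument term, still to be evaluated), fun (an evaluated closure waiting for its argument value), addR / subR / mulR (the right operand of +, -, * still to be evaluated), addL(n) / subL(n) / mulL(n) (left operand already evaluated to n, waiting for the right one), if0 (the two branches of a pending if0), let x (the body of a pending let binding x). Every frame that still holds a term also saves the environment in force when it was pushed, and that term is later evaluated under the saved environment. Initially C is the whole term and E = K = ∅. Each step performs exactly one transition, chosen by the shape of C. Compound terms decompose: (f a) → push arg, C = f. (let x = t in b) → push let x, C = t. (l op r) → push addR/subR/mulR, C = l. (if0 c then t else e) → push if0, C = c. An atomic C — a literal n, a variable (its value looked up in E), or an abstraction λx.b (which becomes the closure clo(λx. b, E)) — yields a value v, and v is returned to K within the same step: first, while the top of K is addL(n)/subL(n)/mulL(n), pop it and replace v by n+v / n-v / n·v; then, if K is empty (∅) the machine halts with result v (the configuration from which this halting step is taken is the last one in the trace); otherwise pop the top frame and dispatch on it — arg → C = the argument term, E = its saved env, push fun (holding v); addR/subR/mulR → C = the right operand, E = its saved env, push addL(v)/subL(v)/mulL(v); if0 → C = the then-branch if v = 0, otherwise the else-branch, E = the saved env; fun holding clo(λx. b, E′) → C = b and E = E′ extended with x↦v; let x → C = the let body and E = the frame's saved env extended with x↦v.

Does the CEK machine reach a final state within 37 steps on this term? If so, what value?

Answer: -21

Machine steps:
t=0: <C=(let q = ((λq. q) ((λy. ((λx. 6) y)) 3)) in ((3 * -4) - 9)), E=∅, K=∅>
t=1: <C=((λq. q) ((λy. ((λx. 6) y)) 3)), E=∅, K=[let q]>
t=2: <C=(λq. q), E=∅, K=[arg :: let q]>
t=3: <C=((λy. ((λx. 6) y)) 3), E=∅, K=[fun :: let q]>
t=4: <C=(λy. ((λx. 6) y)), E=∅, K=[arg :: fun :: let q]>
t=5: <C=3, E=∅, K=[fun :: fun :: let q]>
t=6: <C=((λx. 6) y), E={y↦3}, K=[fun :: let q]>
t=7: <C=(λx. 6), E={y↦3}, K=[arg :: fun :: let q]>
t=8: <C=y, E={y↦3}, K=[fun :: fun :: let q]>
t=9: <C=6, E={x↦3, y↦3}, K=[fun :: let q]>
t=10: <C=q, E={q↦6}, K=[let q]>
t=11: <C=((3 * -4) - 9), E={q↦6}, K=∅>
t=12: <C=(3 * -4), E={q↦6}, K=[subR]>
t=13: <C=3, E={q↦6}, K=[mulR :: subR]>
t=14: <C=-4, E={q↦6}, K=[mulL(3) :: subR]>
t=15: <C=9, E={q↦6}, K=[subL(-12)]>
→ final value -21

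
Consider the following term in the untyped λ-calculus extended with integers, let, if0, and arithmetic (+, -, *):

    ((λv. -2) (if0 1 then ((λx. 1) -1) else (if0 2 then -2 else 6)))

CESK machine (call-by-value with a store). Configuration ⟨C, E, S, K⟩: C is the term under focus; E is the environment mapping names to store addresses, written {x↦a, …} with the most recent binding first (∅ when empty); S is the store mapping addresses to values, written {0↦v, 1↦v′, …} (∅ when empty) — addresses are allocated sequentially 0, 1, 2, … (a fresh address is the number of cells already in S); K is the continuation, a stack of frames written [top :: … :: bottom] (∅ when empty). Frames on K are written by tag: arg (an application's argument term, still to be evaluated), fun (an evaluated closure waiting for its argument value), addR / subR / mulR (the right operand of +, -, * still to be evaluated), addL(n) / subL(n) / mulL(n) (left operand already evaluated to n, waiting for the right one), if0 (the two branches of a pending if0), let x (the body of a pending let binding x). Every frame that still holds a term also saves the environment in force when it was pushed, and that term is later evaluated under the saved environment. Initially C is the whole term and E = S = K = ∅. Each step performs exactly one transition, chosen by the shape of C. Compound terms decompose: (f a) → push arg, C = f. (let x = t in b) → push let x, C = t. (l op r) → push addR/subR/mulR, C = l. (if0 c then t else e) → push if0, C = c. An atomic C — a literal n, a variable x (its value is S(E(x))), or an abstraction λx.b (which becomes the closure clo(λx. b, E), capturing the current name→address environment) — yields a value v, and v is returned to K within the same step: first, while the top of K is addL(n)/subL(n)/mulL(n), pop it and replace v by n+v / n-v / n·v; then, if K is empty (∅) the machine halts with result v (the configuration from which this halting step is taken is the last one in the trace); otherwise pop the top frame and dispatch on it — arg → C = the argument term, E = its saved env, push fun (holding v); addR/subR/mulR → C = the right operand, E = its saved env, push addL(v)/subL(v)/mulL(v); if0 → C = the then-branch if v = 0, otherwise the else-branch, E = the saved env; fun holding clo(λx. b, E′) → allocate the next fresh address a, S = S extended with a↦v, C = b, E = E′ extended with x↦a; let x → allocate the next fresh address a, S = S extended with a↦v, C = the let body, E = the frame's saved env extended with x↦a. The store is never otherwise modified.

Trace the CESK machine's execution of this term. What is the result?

0. ⟨C=((λv. -2) (if0 1 then ((λx. 1) -1) else (if0 2 then -2 else 6))); E=∅; S=∅; K=∅⟩
1. ⟨C=(λv. -2); E=∅; S=∅; K=[arg]⟩
2. ⟨C=(if0 1 then ((λx. 1) -1) else (if0 2 then -2 else 6)); E=∅; S=∅; K=[fun]⟩
3. ⟨C=1; E=∅; S=∅; K=[if0 :: fun]⟩
4. ⟨C=(if0 2 then -2 else 6); E=∅; S=∅; K=[fun]⟩
5. ⟨C=2; E=∅; S=∅; K=[if0 :: fun]⟩
6. ⟨C=6; E=∅; S=∅; K=[fun]⟩
7. ⟨C=-2; E={v↦0}; S={0↦6}; K=∅⟩
→ final value -2

Answer: -2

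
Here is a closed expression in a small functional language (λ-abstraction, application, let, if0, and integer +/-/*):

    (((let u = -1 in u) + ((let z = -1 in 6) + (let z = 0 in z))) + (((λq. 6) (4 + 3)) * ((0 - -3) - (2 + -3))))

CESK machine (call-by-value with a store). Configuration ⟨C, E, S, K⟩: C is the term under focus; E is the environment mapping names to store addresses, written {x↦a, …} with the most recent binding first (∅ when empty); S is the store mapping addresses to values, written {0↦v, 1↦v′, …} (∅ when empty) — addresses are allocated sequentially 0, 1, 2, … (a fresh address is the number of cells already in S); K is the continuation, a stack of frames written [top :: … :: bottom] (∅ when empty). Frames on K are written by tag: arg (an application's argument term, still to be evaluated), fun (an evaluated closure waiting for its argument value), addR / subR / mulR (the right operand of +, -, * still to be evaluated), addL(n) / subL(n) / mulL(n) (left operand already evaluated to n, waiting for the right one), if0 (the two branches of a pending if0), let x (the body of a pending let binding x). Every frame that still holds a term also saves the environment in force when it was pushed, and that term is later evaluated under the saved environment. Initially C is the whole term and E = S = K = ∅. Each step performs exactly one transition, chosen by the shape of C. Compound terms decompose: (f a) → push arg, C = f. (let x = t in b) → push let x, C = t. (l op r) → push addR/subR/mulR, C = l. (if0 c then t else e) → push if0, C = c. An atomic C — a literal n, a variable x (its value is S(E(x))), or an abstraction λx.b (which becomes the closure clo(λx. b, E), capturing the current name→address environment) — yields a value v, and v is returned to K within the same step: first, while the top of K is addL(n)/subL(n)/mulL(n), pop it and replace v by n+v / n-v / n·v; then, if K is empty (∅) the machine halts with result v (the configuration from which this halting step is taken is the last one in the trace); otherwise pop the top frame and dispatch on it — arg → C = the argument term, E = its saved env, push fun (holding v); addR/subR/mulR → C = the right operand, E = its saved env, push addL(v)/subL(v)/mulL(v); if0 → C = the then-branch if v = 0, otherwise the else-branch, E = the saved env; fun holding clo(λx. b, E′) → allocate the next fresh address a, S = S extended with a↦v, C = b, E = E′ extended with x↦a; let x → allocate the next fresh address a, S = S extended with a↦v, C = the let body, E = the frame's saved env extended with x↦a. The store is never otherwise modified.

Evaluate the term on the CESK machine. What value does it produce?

Answer: 29

Derivation:
[0] [C=(((let u = -1 in u) + ((let z = -1 in 6) + (let z = 0 in z))) + (((λq. 6) (4 + 3)) * ((0 - -3) - (2 + -3)))) | E=∅ | S=∅ | K=∅]
[1] [C=((let u = -1 in u) + ((let z = -1 in 6) + (let z = 0 in z))) | E=∅ | S=∅ | K=[addR]]
[2] [C=(let u = -1 in u) | E=∅ | S=∅ | K=[addR :: addR]]
[3] [C=-1 | E=∅ | S=∅ | K=[let u :: addR :: addR]]
[4] [C=u | E={u↦0} | S={0↦-1} | K=[addR :: addR]]
[5] [C=((let z = -1 in 6) + (let z = 0 in z)) | E=∅ | S={0↦-1} | K=[addL(-1) :: addR]]
[6] [C=(let z = -1 in 6) | E=∅ | S={0↦-1} | K=[addR :: addL(-1) :: addR]]
[7] [C=-1 | E=∅ | S={0↦-1} | K=[let z :: addR :: addL(-1) :: addR]]
[8] [C=6 | E={z↦1} | S={0↦-1, 1↦-1} | K=[addR :: addL(-1) :: addR]]
[9] [C=(let z = 0 in z) | E=∅ | S={0↦-1, 1↦-1} | K=[addL(6) :: addL(-1) :: addR]]
[10] [C=0 | E=∅ | S={0↦-1, 1↦-1} | K=[let z :: addL(6) :: addL(-1) :: addR]]
[11] [C=z | E={z↦2} | S={0↦-1, 1↦-1, 2↦0} | K=[addL(6) :: addL(-1) :: addR]]
[12] [C=(((λq. 6) (4 + 3)) * ((0 - -3) - (2 + -3))) | E=∅ | S={0↦-1, 1↦-1, 2↦0} | K=[addL(5)]]
[13] [C=((λq. 6) (4 + 3)) | E=∅ | S={0↦-1, 1↦-1, 2↦0} | K=[mulR :: addL(5)]]
[14] [C=(λq. 6) | E=∅ | S={0↦-1, 1↦-1, 2↦0} | K=[arg :: mulR :: addL(5)]]
[15] [C=(4 + 3) | E=∅ | S={0↦-1, 1↦-1, 2↦0} | K=[fun :: mulR :: addL(5)]]
[16] [C=4 | E=∅ | S={0↦-1, 1↦-1, 2↦0} | K=[addR :: fun :: mulR :: addL(5)]]
[17] [C=3 | E=∅ | S={0↦-1, 1↦-1, 2↦0} | K=[addL(4) :: fun :: mulR :: addL(5)]]
[18] [C=6 | E={q↦3} | S={0↦-1, 1↦-1, 2↦0, 3↦7} | K=[mulR :: addL(5)]]
[19] [C=((0 - -3) - (2 + -3)) | E=∅ | S={0↦-1, 1↦-1, 2↦0, 3↦7} | K=[mulL(6) :: addL(5)]]
[20] [C=(0 - -3) | E=∅ | S={0↦-1, 1↦-1, 2↦0, 3↦7} | K=[subR :: mulL(6) :: addL(5)]]
[21] [C=0 | E=∅ | S={0↦-1, 1↦-1, 2↦0, 3↦7} | K=[subR :: subR :: mulL(6) :: addL(5)]]
[22] [C=-3 | E=∅ | S={0↦-1, 1↦-1, 2↦0, 3↦7} | K=[subL(0) :: subR :: mulL(6) :: addL(5)]]
[23] [C=(2 + -3) | E=∅ | S={0↦-1, 1↦-1, 2↦0, 3↦7} | K=[subL(3) :: mulL(6) :: addL(5)]]
[24] [C=2 | E=∅ | S={0↦-1, 1↦-1, 2↦0, 3↦7} | K=[addR :: subL(3) :: mulL(6) :: addL(5)]]
[25] [C=-3 | E=∅ | S={0↦-1, 1↦-1, 2↦0, 3↦7} | K=[addL(2) :: subL(3) :: mulL(6) :: addL(5)]]
→ final value 29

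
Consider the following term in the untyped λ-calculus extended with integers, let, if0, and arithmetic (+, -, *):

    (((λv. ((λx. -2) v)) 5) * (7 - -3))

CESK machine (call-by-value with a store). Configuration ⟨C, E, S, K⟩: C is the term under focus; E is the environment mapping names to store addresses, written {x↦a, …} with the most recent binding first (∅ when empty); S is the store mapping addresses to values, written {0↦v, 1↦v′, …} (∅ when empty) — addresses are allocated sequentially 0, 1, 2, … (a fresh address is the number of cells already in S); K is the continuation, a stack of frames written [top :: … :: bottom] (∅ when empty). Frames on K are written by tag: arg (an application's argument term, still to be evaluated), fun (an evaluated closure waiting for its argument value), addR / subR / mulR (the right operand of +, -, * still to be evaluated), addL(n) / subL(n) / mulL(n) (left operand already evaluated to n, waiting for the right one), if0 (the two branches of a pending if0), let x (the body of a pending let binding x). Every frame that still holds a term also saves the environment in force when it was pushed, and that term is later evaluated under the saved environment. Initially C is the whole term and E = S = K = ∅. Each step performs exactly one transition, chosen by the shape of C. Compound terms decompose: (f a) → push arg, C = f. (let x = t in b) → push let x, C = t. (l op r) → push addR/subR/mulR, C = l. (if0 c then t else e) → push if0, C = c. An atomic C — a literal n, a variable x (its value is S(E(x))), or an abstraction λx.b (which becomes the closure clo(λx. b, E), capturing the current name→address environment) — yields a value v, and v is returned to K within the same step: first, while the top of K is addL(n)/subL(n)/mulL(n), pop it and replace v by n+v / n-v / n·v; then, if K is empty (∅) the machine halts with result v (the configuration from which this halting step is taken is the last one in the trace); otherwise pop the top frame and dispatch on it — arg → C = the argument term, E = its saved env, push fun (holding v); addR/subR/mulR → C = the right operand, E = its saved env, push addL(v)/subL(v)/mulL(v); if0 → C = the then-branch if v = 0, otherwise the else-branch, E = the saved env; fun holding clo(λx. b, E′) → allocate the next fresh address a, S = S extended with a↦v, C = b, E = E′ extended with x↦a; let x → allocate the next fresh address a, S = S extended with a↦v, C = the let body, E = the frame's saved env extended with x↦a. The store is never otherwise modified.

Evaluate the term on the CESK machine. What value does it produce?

Answer: -20

Derivation:
0. <C=(((λv. ((λx. -2) v)) 5) * (7 - -3)), E=∅, S=∅, K=∅>
1. <C=((λv. ((λx. -2) v)) 5), E=∅, S=∅, K=[mulR]>
2. <C=(λv. ((λx. -2) v)), E=∅, S=∅, K=[arg :: mulR]>
3. <C=5, E=∅, S=∅, K=[fun :: mulR]>
4. <C=((λx. -2) v), E={v↦0}, S={0↦5}, K=[mulR]>
5. <C=(λx. -2), E={v↦0}, S={0↦5}, K=[arg :: mulR]>
6. <C=v, E={v↦0}, S={0↦5}, K=[fun :: mulR]>
7. <C=-2, E={x↦1, v↦0}, S={0↦5, 1↦5}, K=[mulR]>
8. <C=(7 - -3), E=∅, S={0↦5, 1↦5}, K=[mulL(-2)]>
9. <C=7, E=∅, S={0↦5, 1↦5}, K=[subR :: mulL(-2)]>
10. <C=-3, E=∅, S={0↦5, 1↦5}, K=[subL(7) :: mulL(-2)]>
→ final value -20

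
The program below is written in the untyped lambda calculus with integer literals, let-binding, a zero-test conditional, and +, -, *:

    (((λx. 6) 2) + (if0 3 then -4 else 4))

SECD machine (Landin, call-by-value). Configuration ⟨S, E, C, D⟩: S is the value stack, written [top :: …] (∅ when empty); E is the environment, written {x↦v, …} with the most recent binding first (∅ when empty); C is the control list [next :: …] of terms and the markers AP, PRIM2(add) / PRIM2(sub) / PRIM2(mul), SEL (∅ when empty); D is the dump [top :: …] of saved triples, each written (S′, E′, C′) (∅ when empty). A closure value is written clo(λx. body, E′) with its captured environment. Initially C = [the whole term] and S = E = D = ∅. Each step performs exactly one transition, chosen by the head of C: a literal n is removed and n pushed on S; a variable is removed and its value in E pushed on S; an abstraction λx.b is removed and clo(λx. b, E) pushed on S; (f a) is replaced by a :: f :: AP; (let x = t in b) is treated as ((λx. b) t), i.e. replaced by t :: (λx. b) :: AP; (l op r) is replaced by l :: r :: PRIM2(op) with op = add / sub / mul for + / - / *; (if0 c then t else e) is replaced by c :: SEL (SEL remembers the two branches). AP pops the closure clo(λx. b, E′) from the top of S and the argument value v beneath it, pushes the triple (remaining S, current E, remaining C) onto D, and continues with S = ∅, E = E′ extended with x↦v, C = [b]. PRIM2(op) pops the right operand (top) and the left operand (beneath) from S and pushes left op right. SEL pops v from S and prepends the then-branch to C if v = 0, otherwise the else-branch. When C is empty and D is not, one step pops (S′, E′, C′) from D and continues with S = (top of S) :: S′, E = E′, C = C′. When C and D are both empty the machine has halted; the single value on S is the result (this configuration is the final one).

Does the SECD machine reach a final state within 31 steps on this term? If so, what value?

Answer: 10

Derivation:
[0] <S=∅, E=∅, C=[(((λx. 6) 2) + (if0 3 then -4 else 4))], D=∅>
[1] <S=∅, E=∅, C=[((λx. 6) 2) :: (if0 3 then -4 else 4) :: PRIM2(add)], D=∅>
[2] <S=∅, E=∅, C=[2 :: (λx. 6) :: AP :: (if0 3 then -4 else 4) :: PRIM2(add)], D=∅>
[3] <S=[2], E=∅, C=[(λx. 6) :: AP :: (if0 3 then -4 else 4) :: PRIM2(add)], D=∅>
[4] <S=[clo(λx. 6, ∅) :: 2], E=∅, C=[AP :: (if0 3 then -4 else 4) :: PRIM2(add)], D=∅>
[5] <S=∅, E={x↦2}, C=[6], D=[(∅, ∅, [(if0 3 then -4 else 4) :: PRIM2(add)])]>
[6] <S=[6], E={x↦2}, C=∅, D=[(∅, ∅, [(if0 3 then -4 else 4) :: PRIM2(add)])]>
[7] <S=[6], E=∅, C=[(if0 3 then -4 else 4) :: PRIM2(add)], D=∅>
[8] <S=[6], E=∅, C=[3 :: SEL :: PRIM2(add)], D=∅>
[9] <S=[3 :: 6], E=∅, C=[SEL :: PRIM2(add)], D=∅>
[10] <S=[6], E=∅, C=[4 :: PRIM2(add)], D=∅>
[11] <S=[4 :: 6], E=∅, C=[PRIM2(add)], D=∅>
[12] <S=[10], E=∅, C=∅, D=∅>
→ final value 10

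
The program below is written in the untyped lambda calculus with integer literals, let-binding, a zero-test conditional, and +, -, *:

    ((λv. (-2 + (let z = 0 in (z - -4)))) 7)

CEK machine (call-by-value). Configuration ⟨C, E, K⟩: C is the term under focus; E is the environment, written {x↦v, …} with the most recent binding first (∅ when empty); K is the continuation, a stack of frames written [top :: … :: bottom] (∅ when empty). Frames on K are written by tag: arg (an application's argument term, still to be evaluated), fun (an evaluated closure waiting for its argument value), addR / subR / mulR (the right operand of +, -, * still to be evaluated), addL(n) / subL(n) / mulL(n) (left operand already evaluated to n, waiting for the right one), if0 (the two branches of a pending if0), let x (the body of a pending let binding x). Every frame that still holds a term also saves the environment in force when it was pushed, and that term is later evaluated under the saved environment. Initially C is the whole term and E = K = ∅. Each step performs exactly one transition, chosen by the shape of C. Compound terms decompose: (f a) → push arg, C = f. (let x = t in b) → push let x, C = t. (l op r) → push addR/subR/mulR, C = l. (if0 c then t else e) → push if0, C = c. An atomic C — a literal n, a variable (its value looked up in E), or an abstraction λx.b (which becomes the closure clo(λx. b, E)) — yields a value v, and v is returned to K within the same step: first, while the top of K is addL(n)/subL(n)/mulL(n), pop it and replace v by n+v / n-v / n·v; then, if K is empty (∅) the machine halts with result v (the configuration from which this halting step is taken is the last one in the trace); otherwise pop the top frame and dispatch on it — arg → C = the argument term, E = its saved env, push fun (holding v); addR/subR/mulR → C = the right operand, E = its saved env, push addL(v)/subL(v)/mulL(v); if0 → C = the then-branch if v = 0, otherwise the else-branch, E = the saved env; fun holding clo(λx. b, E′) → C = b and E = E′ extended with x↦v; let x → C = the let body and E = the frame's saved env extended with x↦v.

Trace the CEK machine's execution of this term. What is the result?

Answer: 2

Execution trace:
t=0: <C=((λv. (-2 + (let z = 0 in (z - -4)))) 7), E=∅, K=∅>
t=1: <C=(λv. (-2 + (let z = 0 in (z - -4)))), E=∅, K=[arg]>
t=2: <C=7, E=∅, K=[fun]>
t=3: <C=(-2 + (let z = 0 in (z - -4))), E={v↦7}, K=∅>
t=4: <C=-2, E={v↦7}, K=[addR]>
t=5: <C=(let z = 0 in (z - -4)), E={v↦7}, K=[addL(-2)]>
t=6: <C=0, E={v↦7}, K=[let z :: addL(-2)]>
t=7: <C=(z - -4), E={z↦0, v↦7}, K=[addL(-2)]>
t=8: <C=z, E={z↦0, v↦7}, K=[subR :: addL(-2)]>
t=9: <C=-4, E={z↦0, v↦7}, K=[subL(0) :: addL(-2)]>
→ final value 2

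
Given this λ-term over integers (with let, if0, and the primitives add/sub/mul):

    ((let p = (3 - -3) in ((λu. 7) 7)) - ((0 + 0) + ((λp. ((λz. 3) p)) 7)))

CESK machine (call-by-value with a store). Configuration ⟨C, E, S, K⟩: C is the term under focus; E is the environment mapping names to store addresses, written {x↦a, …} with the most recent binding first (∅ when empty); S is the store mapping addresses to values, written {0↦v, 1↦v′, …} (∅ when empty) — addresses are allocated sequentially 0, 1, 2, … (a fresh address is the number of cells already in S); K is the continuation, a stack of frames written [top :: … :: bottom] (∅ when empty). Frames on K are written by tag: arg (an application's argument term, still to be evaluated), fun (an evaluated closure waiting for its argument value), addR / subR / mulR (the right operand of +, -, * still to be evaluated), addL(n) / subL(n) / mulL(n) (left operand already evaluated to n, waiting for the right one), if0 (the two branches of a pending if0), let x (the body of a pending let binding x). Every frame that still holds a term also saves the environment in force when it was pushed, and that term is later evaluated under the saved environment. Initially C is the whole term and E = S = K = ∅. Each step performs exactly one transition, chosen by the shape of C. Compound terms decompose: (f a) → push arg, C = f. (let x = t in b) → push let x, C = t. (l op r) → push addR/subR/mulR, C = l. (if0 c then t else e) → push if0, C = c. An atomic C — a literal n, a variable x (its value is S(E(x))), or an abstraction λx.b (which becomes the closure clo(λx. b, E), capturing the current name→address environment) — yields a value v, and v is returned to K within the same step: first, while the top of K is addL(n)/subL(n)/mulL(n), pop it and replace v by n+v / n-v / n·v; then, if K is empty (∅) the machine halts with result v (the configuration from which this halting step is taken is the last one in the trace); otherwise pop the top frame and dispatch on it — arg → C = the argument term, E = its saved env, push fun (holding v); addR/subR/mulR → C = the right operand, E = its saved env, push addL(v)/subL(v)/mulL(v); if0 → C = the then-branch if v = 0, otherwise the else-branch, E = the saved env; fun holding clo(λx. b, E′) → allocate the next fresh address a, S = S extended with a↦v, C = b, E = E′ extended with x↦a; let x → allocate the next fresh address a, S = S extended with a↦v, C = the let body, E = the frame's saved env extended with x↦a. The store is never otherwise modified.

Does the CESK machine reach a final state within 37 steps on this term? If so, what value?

Answer: 4

Machine steps:
t=0: [C=((let p = (3 - -3) in ((λu. 7) 7)) - ((0 + 0) + ((λp. ((λz. 3) p)) 7))) | E=∅ | S=∅ | K=∅]
t=1: [C=(let p = (3 - -3) in ((λu. 7) 7)) | E=∅ | S=∅ | K=[subR]]
t=2: [C=(3 - -3) | E=∅ | S=∅ | K=[let p :: subR]]
t=3: [C=3 | E=∅ | S=∅ | K=[subR :: let p :: subR]]
t=4: [C=-3 | E=∅ | S=∅ | K=[subL(3) :: let p :: subR]]
t=5: [C=((λu. 7) 7) | E={p↦0} | S={0↦6} | K=[subR]]
t=6: [C=(λu. 7) | E={p↦0} | S={0↦6} | K=[arg :: subR]]
t=7: [C=7 | E={p↦0} | S={0↦6} | K=[fun :: subR]]
t=8: [C=7 | E={u↦1, p↦0} | S={0↦6, 1↦7} | K=[subR]]
t=9: [C=((0 + 0) + ((λp. ((λz. 3) p)) 7)) | E=∅ | S={0↦6, 1↦7} | K=[subL(7)]]
t=10: [C=(0 + 0) | E=∅ | S={0↦6, 1↦7} | K=[addR :: subL(7)]]
t=11: [C=0 | E=∅ | S={0↦6, 1↦7} | K=[addR :: addR :: subL(7)]]
t=12: [C=0 | E=∅ | S={0↦6, 1↦7} | K=[addL(0) :: addR :: subL(7)]]
t=13: [C=((λp. ((λz. 3) p)) 7) | E=∅ | S={0↦6, 1↦7} | K=[addL(0) :: subL(7)]]
t=14: [C=(λp. ((λz. 3) p)) | E=∅ | S={0↦6, 1↦7} | K=[arg :: addL(0) :: subL(7)]]
t=15: [C=7 | E=∅ | S={0↦6, 1↦7} | K=[fun :: addL(0) :: subL(7)]]
t=16: [C=((λz. 3) p) | E={p↦2} | S={0↦6, 1↦7, 2↦7} | K=[addL(0) :: subL(7)]]
t=17: [C=(λz. 3) | E={p↦2} | S={0↦6, 1↦7, 2↦7} | K=[arg :: addL(0) :: subL(7)]]
t=18: [C=p | E={p↦2} | S={0↦6, 1↦7, 2↦7} | K=[fun :: addL(0) :: subL(7)]]
t=19: [C=3 | E={z↦3, p↦2} | S={0↦6, 1↦7, 2↦7, 3↦7} | K=[addL(0) :: subL(7)]]
→ final value 4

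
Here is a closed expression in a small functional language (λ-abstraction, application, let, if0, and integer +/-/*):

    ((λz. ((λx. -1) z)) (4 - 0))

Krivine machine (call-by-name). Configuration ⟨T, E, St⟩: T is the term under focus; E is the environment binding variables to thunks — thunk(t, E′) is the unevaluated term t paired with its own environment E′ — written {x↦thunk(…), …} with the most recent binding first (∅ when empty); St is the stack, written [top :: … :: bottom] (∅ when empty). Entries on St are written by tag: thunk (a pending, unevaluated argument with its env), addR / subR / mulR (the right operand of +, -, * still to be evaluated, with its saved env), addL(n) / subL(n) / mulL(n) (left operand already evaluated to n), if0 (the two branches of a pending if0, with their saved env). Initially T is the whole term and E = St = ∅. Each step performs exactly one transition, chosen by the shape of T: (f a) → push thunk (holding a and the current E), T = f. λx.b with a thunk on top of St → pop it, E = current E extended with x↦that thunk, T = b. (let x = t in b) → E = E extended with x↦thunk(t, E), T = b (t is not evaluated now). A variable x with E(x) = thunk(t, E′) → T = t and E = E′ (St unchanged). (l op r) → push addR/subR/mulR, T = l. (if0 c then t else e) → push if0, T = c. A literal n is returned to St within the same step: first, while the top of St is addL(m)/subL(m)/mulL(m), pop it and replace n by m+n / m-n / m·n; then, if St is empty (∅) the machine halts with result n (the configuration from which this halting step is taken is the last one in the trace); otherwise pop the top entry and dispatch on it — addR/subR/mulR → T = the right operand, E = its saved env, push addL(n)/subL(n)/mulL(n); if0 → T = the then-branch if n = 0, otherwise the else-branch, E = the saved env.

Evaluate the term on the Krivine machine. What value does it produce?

[0] ⟨T=((λz. ((λx. -1) z)) (4 - 0)); E=∅; St=∅⟩
[1] ⟨T=(λz. ((λx. -1) z)); E=∅; St=[thunk]⟩
[2] ⟨T=((λx. -1) z); E={z↦thunk((4 - 0), ∅)}; St=∅⟩
[3] ⟨T=(λx. -1); E={z↦thunk((4 - 0), ∅)}; St=[thunk]⟩
[4] ⟨T=-1; E={x↦thunk(z, {z↦thunk((4 - 0), ∅)}), z↦thunk((4 - 0), ∅)}; St=∅⟩
→ final value -1

Answer: -1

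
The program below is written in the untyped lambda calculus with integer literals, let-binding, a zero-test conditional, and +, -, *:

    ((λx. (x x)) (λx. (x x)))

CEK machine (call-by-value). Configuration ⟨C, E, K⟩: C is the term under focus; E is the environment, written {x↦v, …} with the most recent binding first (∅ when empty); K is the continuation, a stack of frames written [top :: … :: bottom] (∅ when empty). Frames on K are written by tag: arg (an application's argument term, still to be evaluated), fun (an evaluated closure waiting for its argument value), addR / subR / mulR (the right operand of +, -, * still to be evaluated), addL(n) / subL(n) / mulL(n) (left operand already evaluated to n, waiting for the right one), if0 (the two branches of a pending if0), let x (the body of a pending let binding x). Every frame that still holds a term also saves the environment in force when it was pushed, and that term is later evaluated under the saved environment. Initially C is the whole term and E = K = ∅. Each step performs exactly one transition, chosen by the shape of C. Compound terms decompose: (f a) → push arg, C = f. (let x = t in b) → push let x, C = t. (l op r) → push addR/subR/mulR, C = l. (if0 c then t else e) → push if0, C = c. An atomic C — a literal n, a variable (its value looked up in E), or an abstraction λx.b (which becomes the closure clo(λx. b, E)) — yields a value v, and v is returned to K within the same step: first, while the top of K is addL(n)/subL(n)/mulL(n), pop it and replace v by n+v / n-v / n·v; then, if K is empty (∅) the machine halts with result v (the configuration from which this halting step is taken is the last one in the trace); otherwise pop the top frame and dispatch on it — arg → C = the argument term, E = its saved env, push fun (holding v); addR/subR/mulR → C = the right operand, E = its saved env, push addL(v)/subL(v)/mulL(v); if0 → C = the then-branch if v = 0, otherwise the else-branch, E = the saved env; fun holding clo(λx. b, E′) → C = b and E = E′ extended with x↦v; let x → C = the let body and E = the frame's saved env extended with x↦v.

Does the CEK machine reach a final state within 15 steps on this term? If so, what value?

Answer: DIVERGES (no final state within 15 steps)

Derivation:
0. [C=((λx. (x x)) (λx. (x x))) | E=∅ | K=∅]
1. [C=(λx. (x x)) | E=∅ | K=[arg]]
2. [C=(λx. (x x)) | E=∅ | K=[fun]]
3. [C=(x x) | E={x↦clo(λx. (x x), ∅)} | K=∅]
4. [C=x | E={x↦clo(λx. (x x), ∅)} | K=[arg]]
5. [C=x | E={x↦clo(λx. (x x), ∅)} | K=[fun]]
… configuration repeats with period 3 (steps 3–5 recur indefinitely) …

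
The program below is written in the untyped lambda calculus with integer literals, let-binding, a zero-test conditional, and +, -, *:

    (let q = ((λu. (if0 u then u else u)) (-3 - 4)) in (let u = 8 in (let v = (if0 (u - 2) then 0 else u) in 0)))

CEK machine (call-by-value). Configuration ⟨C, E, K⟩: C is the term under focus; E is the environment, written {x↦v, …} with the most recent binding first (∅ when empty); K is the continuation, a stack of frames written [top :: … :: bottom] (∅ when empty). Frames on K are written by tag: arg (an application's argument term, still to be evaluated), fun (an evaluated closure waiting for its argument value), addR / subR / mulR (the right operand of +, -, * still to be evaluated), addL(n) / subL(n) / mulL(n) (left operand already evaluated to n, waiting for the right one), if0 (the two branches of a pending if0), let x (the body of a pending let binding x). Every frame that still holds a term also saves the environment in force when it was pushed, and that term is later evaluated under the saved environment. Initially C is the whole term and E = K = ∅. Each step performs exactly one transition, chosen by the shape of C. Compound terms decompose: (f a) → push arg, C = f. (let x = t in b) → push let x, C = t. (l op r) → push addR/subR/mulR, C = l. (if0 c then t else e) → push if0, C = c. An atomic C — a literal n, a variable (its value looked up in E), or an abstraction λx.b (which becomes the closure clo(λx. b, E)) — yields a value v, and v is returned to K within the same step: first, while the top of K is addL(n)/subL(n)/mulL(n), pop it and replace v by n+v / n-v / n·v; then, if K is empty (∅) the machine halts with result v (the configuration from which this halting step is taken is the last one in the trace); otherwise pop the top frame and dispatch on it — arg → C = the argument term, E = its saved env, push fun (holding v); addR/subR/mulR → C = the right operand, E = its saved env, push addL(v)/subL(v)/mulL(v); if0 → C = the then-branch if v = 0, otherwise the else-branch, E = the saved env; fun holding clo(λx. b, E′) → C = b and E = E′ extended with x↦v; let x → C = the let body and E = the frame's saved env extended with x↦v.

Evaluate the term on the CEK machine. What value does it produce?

Answer: 0

Execution trace:
step 0: <C=(let q = ((λu. (if0 u then u else u)) (-3 - 4)) in (let u = 8 in (let v = (if0 (u - 2) then 0 else u) in 0))), E=∅, K=∅>
step 1: <C=((λu. (if0 u then u else u)) (-3 - 4)), E=∅, K=[let q]>
step 2: <C=(λu. (if0 u then u else u)), E=∅, K=[arg :: let q]>
step 3: <C=(-3 - 4), E=∅, K=[fun :: let q]>
step 4: <C=-3, E=∅, K=[subR :: fun :: let q]>
step 5: <C=4, E=∅, K=[subL(-3) :: fun :: let q]>
step 6: <C=(if0 u then u else u), E={u↦-7}, K=[let q]>
step 7: <C=u, E={u↦-7}, K=[if0 :: let q]>
step 8: <C=u, E={u↦-7}, K=[let q]>
step 9: <C=(let u = 8 in (let v = (if0 (u - 2) then 0 else u) in 0)), E={q↦-7}, K=∅>
step 10: <C=8, E={q↦-7}, K=[let u]>
step 11: <C=(let v = (if0 (u - 2) then 0 else u) in 0), E={u↦8, q↦-7}, K=∅>
step 12: <C=(if0 (u - 2) then 0 else u), E={u↦8, q↦-7}, K=[let v]>
step 13: <C=(u - 2), E={u↦8, q↦-7}, K=[if0 :: let v]>
step 14: <C=u, E={u↦8, q↦-7}, K=[subR :: if0 :: let v]>
step 15: <C=2, E={u↦8, q↦-7}, K=[subL(8) :: if0 :: let v]>
step 16: <C=u, E={u↦8, q↦-7}, K=[let v]>
step 17: <C=0, E={v↦8, u↦8, q↦-7}, K=∅>
→ final value 0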